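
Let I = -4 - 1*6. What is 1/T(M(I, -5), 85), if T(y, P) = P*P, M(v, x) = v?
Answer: 1/7225 ≈ 0.00013841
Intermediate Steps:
I = -10 (I = -4 - 6 = -10)
T(y, P) = P²
1/T(M(I, -5), 85) = 1/(85²) = 1/7225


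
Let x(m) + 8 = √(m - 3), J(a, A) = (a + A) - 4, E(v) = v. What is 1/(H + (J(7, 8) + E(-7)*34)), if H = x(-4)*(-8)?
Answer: I/(-163*I + 8*√7) ≈ -0.0060332 + 0.00078343*I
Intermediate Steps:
J(a, A) = -4 + A + a (J(a, A) = (A + a) - 4 = -4 + A + a)
x(m) = -8 + √(-3 + m) (x(m) = -8 + √(m - 3) = -8 + √(-3 + m))
H = 64 - 8*I*√7 (H = (-8 + √(-3 - 4))*(-8) = (-8 + √(-7))*(-8) = (-8 + I*√7)*(-8) = 64 - 8*I*√7 ≈ 64.0 - 21.166*I)
1/(H + (J(7, 8) + E(-7)*34)) = 1/((64 - 8*I*√7) + ((-4 + 8 + 7) - 7*34)) = 1/((64 - 8*I*√7) + (11 - 238)) = 1/((64 - 8*I*√7) - 227) = 1/(-163 - 8*I*√7)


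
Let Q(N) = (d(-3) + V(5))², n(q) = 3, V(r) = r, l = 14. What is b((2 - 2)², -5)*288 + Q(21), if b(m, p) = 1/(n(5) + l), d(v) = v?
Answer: 356/17 ≈ 20.941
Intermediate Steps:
b(m, p) = 1/17 (b(m, p) = 1/(3 + 14) = 1/17)
Q(N) = 4 (Q(N) = (-3 + 5)² = 2² = 4)
b((2 - 2)², -5)*288 + Q(21) = (1/17)*288 + 4 = 288/17 + 4 = 356/17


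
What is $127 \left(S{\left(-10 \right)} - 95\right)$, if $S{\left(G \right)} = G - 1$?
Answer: $-13462$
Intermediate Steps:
$S{\left(G \right)} = -1 + G$
$127 \left(S{\left(-10 \right)} - 95\right) = 127 \left(\left(-1 - 10\right) - 95\right) = 127 \left(-11 - 95\right) = 127 \left(-106\right) = -13462$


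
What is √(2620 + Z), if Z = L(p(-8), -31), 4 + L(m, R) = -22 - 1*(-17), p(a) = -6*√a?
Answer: √2611 ≈ 51.098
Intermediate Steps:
L(m, R) = -9 (L(m, R) = -4 + (-22 - 1*(-17)) = -4 + (-22 + 17) = -4 - 5 = -9)
Z = -9
√(2620 + Z) = √(2620 - 9) = √2611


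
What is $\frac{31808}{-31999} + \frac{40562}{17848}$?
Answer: $\frac{365117127}{285559076} \approx 1.2786$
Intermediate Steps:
$\frac{31808}{-31999} + \frac{40562}{17848} = 31808 \left(- \frac{1}{31999}\right) + 40562 \cdot \frac{1}{17848} = - \frac{31808}{31999} + \frac{20281}{8924} = \frac{365117127}{285559076}$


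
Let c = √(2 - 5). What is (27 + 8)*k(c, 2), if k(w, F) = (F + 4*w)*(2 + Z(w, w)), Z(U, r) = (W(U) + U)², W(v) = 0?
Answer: -70 - 140*I*√3 ≈ -70.0 - 242.49*I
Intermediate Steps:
Z(U, r) = U² (Z(U, r) = (0 + U)² = U²)
c = I*√3 (c = √(-3) = I*√3 ≈ 1.732*I)
k(w, F) = (2 + w²)*(F + 4*w) (k(w, F) = (F + 4*w)*(2 + w²) = (2 + w²)*(F + 4*w))
(27 + 8)*k(c, 2) = (27 + 8)*(2*2 + 4*(I*√3)³ + 8*(I*√3) + 2*(I*√3)²) = 35*(4 + 4*(-3*I*√3) + 8*I*√3 + 2*(-3)) = 35*(4 - 12*I*√3 + 8*I*√3 - 6) = 35*(-2 - 4*I*√3) = -70 - 140*I*√3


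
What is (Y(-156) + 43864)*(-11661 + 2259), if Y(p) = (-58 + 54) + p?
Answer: -410905008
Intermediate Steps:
Y(p) = -4 + p
(Y(-156) + 43864)*(-11661 + 2259) = ((-4 - 156) + 43864)*(-11661 + 2259) = (-160 + 43864)*(-9402) = 43704*(-9402) = -410905008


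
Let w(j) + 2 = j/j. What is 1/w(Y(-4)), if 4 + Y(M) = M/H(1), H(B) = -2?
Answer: -1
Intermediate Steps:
Y(M) = -4 - M/2 (Y(M) = -4 + M/(-2) = -4 + M*(-½) = -4 - M/2)
w(j) = -1 (w(j) = -2 + j/j = -2 + 1 = -1)
1/w(Y(-4)) = 1/(-1) = -1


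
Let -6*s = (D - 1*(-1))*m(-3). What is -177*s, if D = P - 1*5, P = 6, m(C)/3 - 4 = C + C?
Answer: -354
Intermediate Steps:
m(C) = 12 + 6*C (m(C) = 12 + 3*(C + C) = 12 + 3*(2*C) = 12 + 6*C)
D = 1 (D = 6 - 1*5 = 6 - 5 = 1)
s = 2 (s = -(1 - 1*(-1))*(12 + 6*(-3))/6 = -(1 + 1)*(12 - 18)/6 = -(-6)/3 = -⅙*(-12) = 2)
-177*s = -177*2 = -354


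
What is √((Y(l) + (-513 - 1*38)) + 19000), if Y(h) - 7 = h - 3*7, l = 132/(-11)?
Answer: 3*√2047 ≈ 135.73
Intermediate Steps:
l = -12 (l = 132*(-1/11) = -12)
Y(h) = -14 + h (Y(h) = 7 + (h - 3*7) = 7 + (h - 21) = 7 + (-21 + h) = -14 + h)
√((Y(l) + (-513 - 1*38)) + 19000) = √(((-14 - 12) + (-513 - 1*38)) + 19000) = √((-26 + (-513 - 38)) + 19000) = √((-26 - 551) + 19000) = √(-577 + 19000) = √18423 = 3*√2047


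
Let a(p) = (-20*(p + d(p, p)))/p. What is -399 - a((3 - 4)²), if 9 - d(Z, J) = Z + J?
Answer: -239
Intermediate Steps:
d(Z, J) = 9 - J - Z (d(Z, J) = 9 - (Z + J) = 9 - (J + Z) = 9 + (-J - Z) = 9 - J - Z)
a(p) = (-180 + 20*p)/p (a(p) = (-20*(p + (9 - p - p)))/p = (-20*(p + (9 - 2*p)))/p = (-20*(9 - p))/p = (-180 + 20*p)/p)
-399 - a((3 - 4)²) = -399 - (20 - 180/(3 - 4)²) = -399 - (20 - 180/((-1)²)) = -399 - (20 - 180/1) = -399 - (20 - 180*1) = -399 - (20 - 180) = -399 - 1*(-160) = -399 + 160 = -239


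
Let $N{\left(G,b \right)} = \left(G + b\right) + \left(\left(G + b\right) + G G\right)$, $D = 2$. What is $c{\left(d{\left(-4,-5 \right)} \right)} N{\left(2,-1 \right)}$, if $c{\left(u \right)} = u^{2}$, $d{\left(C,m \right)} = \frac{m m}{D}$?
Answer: $\frac{1875}{2} \approx 937.5$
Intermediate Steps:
$d{\left(C,m \right)} = \frac{m^{2}}{2}$ ($d{\left(C,m \right)} = \frac{m m}{2} = m^{2} \cdot \frac{1}{2} = \frac{m^{2}}{2}$)
$N{\left(G,b \right)} = G^{2} + 2 G + 2 b$ ($N{\left(G,b \right)} = \left(G + b\right) + \left(\left(G + b\right) + G^{2}\right) = \left(G + b\right) + \left(G + b + G^{2}\right) = G^{2} + 2 G + 2 b$)
$c{\left(d{\left(-4,-5 \right)} \right)} N{\left(2,-1 \right)} = \left(\frac{\left(-5\right)^{2}}{2}\right)^{2} \left(2^{2} + 2 \cdot 2 + 2 \left(-1\right)\right) = \left(\frac{1}{2} \cdot 25\right)^{2} \left(4 + 4 - 2\right) = \left(\frac{25}{2}\right)^{2} \cdot 6 = \frac{625}{4} \cdot 6 = \frac{1875}{2}$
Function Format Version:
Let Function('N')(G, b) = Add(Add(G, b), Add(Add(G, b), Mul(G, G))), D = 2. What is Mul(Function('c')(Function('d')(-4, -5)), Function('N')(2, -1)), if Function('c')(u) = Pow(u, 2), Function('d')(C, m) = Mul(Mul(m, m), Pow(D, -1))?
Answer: Rational(1875, 2) ≈ 937.50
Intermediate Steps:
Function('d')(C, m) = Mul(Rational(1, 2), Pow(m, 2)) (Function('d')(C, m) = Mul(Mul(m, m), Pow(2, -1)) = Mul(Pow(m, 2), Rational(1, 2)) = Mul(Rational(1, 2), Pow(m, 2)))
Function('N')(G, b) = Add(Pow(G, 2), Mul(2, G), Mul(2, b)) (Function('N')(G, b) = Add(Add(G, b), Add(Add(G, b), Pow(G, 2))) = Add(Add(G, b), Add(G, b, Pow(G, 2))) = Add(Pow(G, 2), Mul(2, G), Mul(2, b)))
Mul(Function('c')(Function('d')(-4, -5)), Function('N')(2, -1)) = Mul(Pow(Mul(Rational(1, 2), Pow(-5, 2)), 2), Add(Pow(2, 2), Mul(2, 2), Mul(2, -1))) = Mul(Pow(Mul(Rational(1, 2), 25), 2), Add(4, 4, -2)) = Mul(Pow(Rational(25, 2), 2), 6) = Mul(Rational(625, 4), 6) = Rational(1875, 2)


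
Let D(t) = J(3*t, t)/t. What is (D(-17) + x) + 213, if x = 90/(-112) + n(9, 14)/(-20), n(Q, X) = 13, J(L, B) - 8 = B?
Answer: 1009481/4760 ≈ 212.08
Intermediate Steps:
J(L, B) = 8 + B
D(t) = (8 + t)/t
x = -407/280 (x = 90/(-112) + 13/(-20) = 90*(-1/112) + 13*(-1/20) = -45/56 - 13/20 = -407/280 ≈ -1.4536)
(D(-17) + x) + 213 = ((8 - 17)/(-17) - 407/280) + 213 = (-1/17*(-9) - 407/280) + 213 = (9/17 - 407/280) + 213 = -4399/4760 + 213 = 1009481/4760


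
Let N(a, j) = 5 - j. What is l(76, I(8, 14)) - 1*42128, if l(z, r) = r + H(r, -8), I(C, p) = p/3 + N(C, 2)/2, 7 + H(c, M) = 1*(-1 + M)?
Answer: -252827/6 ≈ -42138.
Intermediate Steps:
H(c, M) = -8 + M (H(c, M) = -7 + 1*(-1 + M) = -7 + (-1 + M) = -8 + M)
I(C, p) = 3/2 + p/3 (I(C, p) = p/3 + (5 - 1*2)/2 = p*(⅓) + (5 - 2)*(½) = p/3 + 3*(½) = p/3 + 3/2 = 3/2 + p/3)
l(z, r) = -16 + r (l(z, r) = r + (-8 - 8) = r - 16 = -16 + r)
l(76, I(8, 14)) - 1*42128 = (-16 + (3/2 + (⅓)*14)) - 1*42128 = (-16 + (3/2 + 14/3)) - 42128 = (-16 + 37/6) - 42128 = -59/6 - 42128 = -252827/6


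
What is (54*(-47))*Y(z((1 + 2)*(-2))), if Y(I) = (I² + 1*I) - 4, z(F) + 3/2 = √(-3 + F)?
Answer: 62181/2 + 15228*I ≈ 31091.0 + 15228.0*I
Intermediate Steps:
z(F) = -3/2 + √(-3 + F)
Y(I) = -4 + I + I² (Y(I) = (I² + I) - 4 = (I + I²) - 4 = -4 + I + I²)
(54*(-47))*Y(z((1 + 2)*(-2))) = (54*(-47))*(-4 + (-3/2 + √(-3 + (1 + 2)*(-2))) + (-3/2 + √(-3 + (1 + 2)*(-2)))²) = -2538*(-4 + (-3/2 + √(-3 + 3*(-2))) + (-3/2 + √(-3 + 3*(-2)))²) = -2538*(-4 + (-3/2 + √(-3 - 6)) + (-3/2 + √(-3 - 6))²) = -2538*(-4 + (-3/2 + √(-9)) + (-3/2 + √(-9))²) = -2538*(-4 + (-3/2 + 3*I) + (-3/2 + 3*I)²) = -2538*(-11/2 + (-3/2 + 3*I)² + 3*I) = 13959 - 7614*I - 2538*(-3/2 + 3*I)²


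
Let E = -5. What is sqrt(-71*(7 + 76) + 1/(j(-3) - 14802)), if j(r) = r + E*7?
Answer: I*sqrt(324447368910)/7420 ≈ 76.766*I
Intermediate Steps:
j(r) = -35 + r (j(r) = r - 5*7 = r - 35 = -35 + r)
sqrt(-71*(7 + 76) + 1/(j(-3) - 14802)) = sqrt(-71*(7 + 76) + 1/((-35 - 3) - 14802)) = sqrt(-71*83 + 1/(-38 - 14802)) = sqrt(-5893 + 1/(-14840)) = sqrt(-5893 - 1/14840) = sqrt(-87452121/14840) = I*sqrt(324447368910)/7420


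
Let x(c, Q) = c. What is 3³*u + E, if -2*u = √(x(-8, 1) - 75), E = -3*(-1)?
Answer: 3 - 27*I*√83/2 ≈ 3.0 - 122.99*I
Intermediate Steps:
E = 3
u = -I*√83/2 (u = -√(-8 - 75)/2 = -I*√83/2 ≈ -4.5552*I)
3³*u + E = 3³*(-I*√83/2) + 3 = 27*(-I*√83/2) + 3 = -27*I*√83/2 + 3 = 3 - 27*I*√83/2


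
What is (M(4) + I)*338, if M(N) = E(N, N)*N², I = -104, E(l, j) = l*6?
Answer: 94640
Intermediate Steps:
E(l, j) = 6*l
M(N) = 6*N³ (M(N) = (6*N)*N² = 6*N³)
(M(4) + I)*338 = (6*4³ - 104)*338 = (6*64 - 104)*338 = (384 - 104)*338 = 280*338 = 94640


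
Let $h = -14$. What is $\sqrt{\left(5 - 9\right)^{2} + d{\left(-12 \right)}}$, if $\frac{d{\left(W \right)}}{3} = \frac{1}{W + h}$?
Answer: $\frac{\sqrt{10738}}{26} \approx 3.9855$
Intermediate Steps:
$d{\left(W \right)} = \frac{3}{-14 + W}$ ($d{\left(W \right)} = \frac{3}{W - 14} = \frac{3}{-14 + W}$)
$\sqrt{\left(5 - 9\right)^{2} + d{\left(-12 \right)}} = \sqrt{\left(5 - 9\right)^{2} + \frac{3}{-14 - 12}} = \sqrt{\left(-4\right)^{2} + \frac{3}{-26}} = \sqrt{16 + 3 \left(- \frac{1}{26}\right)} = \sqrt{16 - \frac{3}{26}} = \sqrt{\frac{413}{26}} = \frac{\sqrt{10738}}{26}$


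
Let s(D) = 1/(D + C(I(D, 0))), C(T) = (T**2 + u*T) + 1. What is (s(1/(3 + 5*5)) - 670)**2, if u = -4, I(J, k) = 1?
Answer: 1359986884/3025 ≈ 4.4958e+5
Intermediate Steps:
C(T) = 1 + T**2 - 4*T (C(T) = (T**2 - 4*T) + 1 = 1 + T**2 - 4*T)
s(D) = 1/(-2 + D) (s(D) = 1/(D + (1 + 1**2 - 4*1)) = 1/(D + (1 + 1 - 4)) = 1/(D - 2) = 1/(-2 + D))
(s(1/(3 + 5*5)) - 670)**2 = (1/(-2 + 1/(3 + 5*5)) - 670)**2 = (1/(-2 + 1/(3 + 25)) - 670)**2 = (1/(-2 + 1/28) - 670)**2 = (1/(-55/28) - 670)**2 = (-28/55 - 670)**2 = (-36878/55)**2 = 1359986884/3025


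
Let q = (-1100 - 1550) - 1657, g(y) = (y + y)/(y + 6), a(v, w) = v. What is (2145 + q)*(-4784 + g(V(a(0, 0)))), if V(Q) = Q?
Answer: 10343008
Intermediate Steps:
g(y) = 2*y/(6 + y) (g(y) = (2*y)/(6 + y) = 2*y/(6 + y))
q = -4307 (q = -2650 - 1657 = -4307)
(2145 + q)*(-4784 + g(V(a(0, 0)))) = (2145 - 4307)*(-4784 + 2*0/(6 + 0)) = -2162*(-4784 + 2*0/6) = -2162*(-4784 + 2*0*(⅙)) = -2162*(-4784 + 0) = -2162*(-4784) = 10343008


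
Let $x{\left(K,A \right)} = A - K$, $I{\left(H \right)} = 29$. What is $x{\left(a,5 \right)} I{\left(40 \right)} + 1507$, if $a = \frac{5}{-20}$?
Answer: $\frac{6637}{4} \approx 1659.3$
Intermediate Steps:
$a = - \frac{1}{4}$ ($a = 5 \left(- \frac{1}{20}\right) = - \frac{1}{4} \approx -0.25$)
$x{\left(a,5 \right)} I{\left(40 \right)} + 1507 = \left(5 - - \frac{1}{4}\right) 29 + 1507 = \left(5 + \frac{1}{4}\right) 29 + 1507 = \frac{21}{4} \cdot 29 + 1507 = \frac{609}{4} + 1507 = \frac{6637}{4}$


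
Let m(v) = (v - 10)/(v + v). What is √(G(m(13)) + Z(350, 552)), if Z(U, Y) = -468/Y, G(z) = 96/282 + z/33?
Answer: 3*I*√1337915865/154583 ≈ 0.70986*I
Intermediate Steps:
m(v) = (-10 + v)/(2*v) (m(v) = (-10 + v)/((2*v)) = (-10 + v)*(1/(2*v)) = (-10 + v)/(2*v))
G(z) = 16/47 + z/33 (G(z) = 96*(1/282) + z*(1/33) = 16/47 + z/33)
√(G(m(13)) + Z(350, 552)) = √((16/47 + ((½)*(-10 + 13)/13)/33) - 468/552) = √((16/47 + ((½)*(1/13)*3)/33) - 468*1/552) = √((16/47 + (1/33)*(3/26)) - 39/46) = √((16/47 + 1/286) - 39/46) = √(4623/13442 - 39/46) = √(-77895/154583) = 3*I*√1337915865/154583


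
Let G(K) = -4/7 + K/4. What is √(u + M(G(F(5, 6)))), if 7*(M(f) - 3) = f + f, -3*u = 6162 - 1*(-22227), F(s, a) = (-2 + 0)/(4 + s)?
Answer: I*√4171939/21 ≈ 97.263*I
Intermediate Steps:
F(s, a) = -2/(4 + s)
u = -9463 (u = -(6162 - 1*(-22227))/3 = -(6162 + 22227)/3 = -⅓*28389 = -9463)
G(K) = -4/7 + K/4 (G(K) = -4*⅐ + K*(¼) = -4/7 + K/4)
M(f) = 3 + 2*f/7 (M(f) = 3 + (f + f)/7 = 3 + (2*f)/7 = 3 + 2*f/7)
√(u + M(G(F(5, 6)))) = √(-9463 + (3 + 2*(-4/7 + (-2/(4 + 5))/4)/7)) = √(-9463 + (3 + 2*(-4/7 + (-2/9)/4)/7)) = √(-9463 + (3 + 2*(-4/7 + (-2*⅑)/4)/7)) = √(-9463 + (3 + 2*(-4/7 + (¼)*(-2/9))/7)) = √(-9463 + (3 + 2*(-4/7 - 1/18)/7)) = √(-9463 + (3 + (2/7)*(-79/126))) = √(-9463 + (3 - 79/441)) = √(-9463 + 1244/441) = √(-4171939/441) = I*√4171939/21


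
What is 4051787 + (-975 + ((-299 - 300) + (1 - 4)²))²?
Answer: 6501012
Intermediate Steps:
4051787 + (-975 + ((-299 - 300) + (1 - 4)²))² = 4051787 + (-975 + (-599 + (-3)²))² = 4051787 + (-975 + (-599 + 9))² = 4051787 + (-975 - 590)² = 4051787 + (-1565)² = 4051787 + 2449225 = 6501012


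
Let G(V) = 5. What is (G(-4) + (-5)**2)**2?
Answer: 900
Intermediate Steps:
(G(-4) + (-5)**2)**2 = (5 + (-5)**2)**2 = (5 + 25)**2 = 30**2 = 900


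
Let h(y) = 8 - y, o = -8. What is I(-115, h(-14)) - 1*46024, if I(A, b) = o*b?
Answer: -46200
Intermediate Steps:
I(A, b) = -8*b
I(-115, h(-14)) - 1*46024 = -8*(8 - 1*(-14)) - 1*46024 = -8*(8 + 14) - 46024 = -8*22 - 46024 = -176 - 46024 = -46200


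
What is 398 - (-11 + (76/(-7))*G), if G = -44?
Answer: -481/7 ≈ -68.714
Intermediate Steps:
398 - (-11 + (76/(-7))*G) = 398 - (-11 + (76/(-7))*(-44)) = 398 - (-11 + (76*(-⅐))*(-44)) = 398 - (-11 - 76/7*(-44)) = 398 - (-11 + 3344/7) = 398 - 1*3267/7 = 398 - 3267/7 = -481/7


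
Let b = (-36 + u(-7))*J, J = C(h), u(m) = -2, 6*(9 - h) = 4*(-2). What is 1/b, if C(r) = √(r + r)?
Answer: -√186/2356 ≈ -0.0057887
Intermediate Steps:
h = 31/3 (h = 9 - 2*(-2)/3 = 9 - ⅙*(-8) = 9 + 4/3 = 31/3 ≈ 10.333)
C(r) = √2*√r (C(r) = √(2*r) = √2*√r)
J = √186/3 (J = √2*√(31/3) = √2*(√93/3) = √186/3 ≈ 4.5461)
b = -38*√186/3 (b = (-36 - 2)*(√186/3) = -38*√186/3 ≈ -172.75)
1/b = 1/(-38*√186/3) = -√186/2356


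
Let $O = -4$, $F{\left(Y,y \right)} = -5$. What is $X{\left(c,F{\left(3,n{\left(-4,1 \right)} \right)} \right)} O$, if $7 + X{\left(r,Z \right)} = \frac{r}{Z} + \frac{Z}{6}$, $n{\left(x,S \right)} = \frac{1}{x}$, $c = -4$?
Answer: $\frac{422}{15} \approx 28.133$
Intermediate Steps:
$X{\left(r,Z \right)} = -7 + \frac{Z}{6} + \frac{r}{Z}$ ($X{\left(r,Z \right)} = -7 + \left(\frac{r}{Z} + \frac{Z}{6}\right) = -7 + \left(\frac{Z}{6} + \frac{r}{Z}\right) = -7 + \frac{Z}{6} + \frac{r}{Z}$)
$X{\left(c,F{\left(3,n{\left(-4,1 \right)} \right)} \right)} O = \left(-7 + \frac{1}{6} \left(-5\right) - \frac{4}{-5}\right) \left(-4\right) = \left(-7 - \frac{5}{6} - - \frac{4}{5}\right) \left(-4\right) = \left(-7 - \frac{5}{6} + \frac{4}{5}\right) \left(-4\right) = \left(- \frac{211}{30}\right) \left(-4\right) = \frac{422}{15}$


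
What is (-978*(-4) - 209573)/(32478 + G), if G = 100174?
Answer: -205661/132652 ≈ -1.5504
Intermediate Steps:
(-978*(-4) - 209573)/(32478 + G) = (-978*(-4) - 209573)/(32478 + 100174) = (3912 - 209573)/132652 = -205661*1/132652 = -205661/132652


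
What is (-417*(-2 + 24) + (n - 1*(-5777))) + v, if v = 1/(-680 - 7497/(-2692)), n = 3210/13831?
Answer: -85648807647963/25214784353 ≈ -3396.8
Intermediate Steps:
n = 3210/13831 (n = 3210*(1/13831) = 3210/13831 ≈ 0.23209)
v = -2692/1823063 (v = 1/(-680 - 7497*(-1/2692)) = 1/(-680 + 7497/2692) = 1/(-1823063/2692) = -2692/1823063 ≈ -0.0014766)
(-417*(-2 + 24) + (n - 1*(-5777))) + v = (-417*(-2 + 24) + (3210/13831 - 1*(-5777))) - 2692/1823063 = (-417*22 + (3210/13831 + 5777)) - 2692/1823063 = (-9174 + 79904897/13831) - 2692/1823063 = -46980697/13831 - 2692/1823063 = -85648807647963/25214784353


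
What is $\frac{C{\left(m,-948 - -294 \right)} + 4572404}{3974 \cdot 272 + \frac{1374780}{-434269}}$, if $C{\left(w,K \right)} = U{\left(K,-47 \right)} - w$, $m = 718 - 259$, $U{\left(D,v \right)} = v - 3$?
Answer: $\frac{180493842705}{42673831532} \approx 4.2296$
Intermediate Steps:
$U{\left(D,v \right)} = -3 + v$
$m = 459$ ($m = 718 - 259 = 459$)
$C{\left(w,K \right)} = -50 - w$ ($C{\left(w,K \right)} = \left(-3 - 47\right) - w = -50 - w$)
$\frac{C{\left(m,-948 - -294 \right)} + 4572404}{3974 \cdot 272 + \frac{1374780}{-434269}} = \frac{\left(-50 - 459\right) + 4572404}{3974 \cdot 272 + \frac{1374780}{-434269}} = \frac{\left(-50 - 459\right) + 4572404}{1080928 + 1374780 \left(- \frac{1}{434269}\right)} = \frac{-509 + 4572404}{1080928 - \frac{124980}{39479}} = \frac{4571895}{\frac{42673831532}{39479}} = 4571895 \cdot \frac{39479}{42673831532} = \frac{180493842705}{42673831532}$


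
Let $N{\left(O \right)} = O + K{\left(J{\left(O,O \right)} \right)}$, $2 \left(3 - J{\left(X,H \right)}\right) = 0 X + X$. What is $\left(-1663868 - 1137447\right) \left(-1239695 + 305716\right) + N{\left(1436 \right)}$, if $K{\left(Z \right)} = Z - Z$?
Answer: $2616369383821$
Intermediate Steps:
$J{\left(X,H \right)} = 3 - \frac{X}{2}$ ($J{\left(X,H \right)} = 3 - \frac{0 X + X}{2} = 3 - \frac{0 + X}{2} = 3 - \frac{X}{2}$)
$K{\left(Z \right)} = 0$
$N{\left(O \right)} = O$ ($N{\left(O \right)} = O + 0 = O$)
$\left(-1663868 - 1137447\right) \left(-1239695 + 305716\right) + N{\left(1436 \right)} = \left(-1663868 - 1137447\right) \left(-1239695 + 305716\right) + 1436 = \left(-2801315\right) \left(-933979\right) + 1436 = 2616369382385 + 1436 = 2616369383821$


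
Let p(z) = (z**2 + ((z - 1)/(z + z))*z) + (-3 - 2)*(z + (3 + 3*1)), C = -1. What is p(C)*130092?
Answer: -3252300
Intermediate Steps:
p(z) = -61/2 + z**2 - 9*z/2 (p(z) = (z**2 + ((-1 + z)/((2*z)))*z) - 5*(z + (3 + 3)) = (z**2 + ((-1 + z)*(1/(2*z)))*z) - 5*(z + 6) = (z**2 + ((-1 + z)/(2*z))*z) - 5*(6 + z) = (z**2 + (-1/2 + z/2)) + (-30 - 5*z) = (-1/2 + z**2 + z/2) + (-30 - 5*z) = -61/2 + z**2 - 9*z/2)
p(C)*130092 = (-61/2 + (-1)**2 - 9/2*(-1))*130092 = (-61/2 + 1 + 9/2)*130092 = -25*130092 = -3252300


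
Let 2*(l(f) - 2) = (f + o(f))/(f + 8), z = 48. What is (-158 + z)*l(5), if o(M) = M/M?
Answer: -3190/13 ≈ -245.38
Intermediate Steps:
o(M) = 1
l(f) = 2 + (1 + f)/(2*(8 + f)) (l(f) = 2 + ((f + 1)/(f + 8))/2 = 2 + ((1 + f)/(8 + f))/2 = 2 + (1 + f)/(2*(8 + f)))
(-158 + z)*l(5) = (-158 + 48)*((33 + 5*5)/(2*(8 + 5))) = -55*(33 + 25)/13 = -55*58/13 = -110*29/13 = -3190/13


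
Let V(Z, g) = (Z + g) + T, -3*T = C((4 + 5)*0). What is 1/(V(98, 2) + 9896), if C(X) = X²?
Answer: 1/9996 ≈ 0.00010004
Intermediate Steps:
T = 0 (T = -((4 + 5)*0)²/3 = -(9*0)²/3 = -⅓*0² = -⅓*0 = 0)
V(Z, g) = Z + g (V(Z, g) = (Z + g) + 0 = Z + g)
1/(V(98, 2) + 9896) = 1/((98 + 2) + 9896) = 1/(100 + 9896) = 1/9996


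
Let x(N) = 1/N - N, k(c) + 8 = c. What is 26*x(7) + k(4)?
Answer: -1276/7 ≈ -182.29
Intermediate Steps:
k(c) = -8 + c
26*x(7) + k(4) = 26*(1/7 - 1*7) + (-8 + 4) = 26*(1/7 - 7) - 4 = 26*(-48/7) - 4 = -1248/7 - 4 = -1276/7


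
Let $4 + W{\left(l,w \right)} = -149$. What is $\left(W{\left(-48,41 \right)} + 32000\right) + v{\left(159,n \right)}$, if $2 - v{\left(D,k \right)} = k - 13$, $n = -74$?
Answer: $31936$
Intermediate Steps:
$W{\left(l,w \right)} = -153$ ($W{\left(l,w \right)} = -4 - 149 = -153$)
$v{\left(D,k \right)} = 15 - k$ ($v{\left(D,k \right)} = 2 - \left(k - 13\right) = 2 - \left(-13 + k\right) = 15 - k$)
$\left(W{\left(-48,41 \right)} + 32000\right) + v{\left(159,n \right)} = \left(-153 + 32000\right) + \left(15 - -74\right) = 31847 + \left(15 + 74\right) = 31847 + 89 = 31936$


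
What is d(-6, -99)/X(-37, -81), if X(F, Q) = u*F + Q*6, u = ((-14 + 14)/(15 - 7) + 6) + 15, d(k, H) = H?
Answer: 33/421 ≈ 0.078385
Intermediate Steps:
u = 21 (u = (0/8 + 6) + 15 = (0*(1/8) + 6) + 15 = (0 + 6) + 15 = 6 + 15 = 21)
X(F, Q) = 6*Q + 21*F (X(F, Q) = 21*F + Q*6 = 21*F + 6*Q = 6*Q + 21*F)
d(-6, -99)/X(-37, -81) = -99/(6*(-81) + 21*(-37)) = -99/(-486 - 777) = -99/(-1263) = -99*(-1/1263) = 33/421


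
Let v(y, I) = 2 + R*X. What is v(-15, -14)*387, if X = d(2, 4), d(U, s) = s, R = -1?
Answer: -774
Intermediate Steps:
X = 4
v(y, I) = -2 (v(y, I) = 2 - 1*4 = 2 - 4 = -2)
v(-15, -14)*387 = -2*387 = -774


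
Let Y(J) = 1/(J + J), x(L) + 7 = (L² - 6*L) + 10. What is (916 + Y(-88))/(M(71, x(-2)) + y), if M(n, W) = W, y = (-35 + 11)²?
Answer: 32243/20944 ≈ 1.5395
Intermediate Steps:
x(L) = 3 + L² - 6*L (x(L) = -7 + ((L² - 6*L) + 10) = -7 + (10 + L² - 6*L) = 3 + L² - 6*L)
y = 576 (y = (-24)² = 576)
Y(J) = 1/(2*J)
(916 + Y(-88))/(M(71, x(-2)) + y) = (916 + (½)/(-88))/((3 + (-2)² - 6*(-2)) + 576) = (916 + (½)*(-1/88))/((3 + 4 + 12) + 576) = (916 - 1/176)/(19 + 576) = (161215/176)/595 = (161215/176)*(1/595) = 32243/20944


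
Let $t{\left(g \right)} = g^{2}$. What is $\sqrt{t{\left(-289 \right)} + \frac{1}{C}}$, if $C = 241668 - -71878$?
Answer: $\frac{\sqrt{8211040891975982}}{313546} \approx 289.0$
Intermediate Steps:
$C = 313546$ ($C = 241668 + 71878 = 313546$)
$\sqrt{t{\left(-289 \right)} + \frac{1}{C}} = \sqrt{\left(-289\right)^{2} + \frac{1}{313546}} = \sqrt{83521 + \frac{1}{313546}} = \sqrt{\frac{26187675467}{313546}} = \frac{\sqrt{8211040891975982}}{313546}$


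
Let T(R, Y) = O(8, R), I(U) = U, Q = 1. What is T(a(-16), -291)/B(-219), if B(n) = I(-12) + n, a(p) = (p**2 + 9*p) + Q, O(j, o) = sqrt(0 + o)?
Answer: -sqrt(113)/231 ≈ -0.046018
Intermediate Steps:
O(j, o) = sqrt(o)
a(p) = 1 + p**2 + 9*p (a(p) = (p**2 + 9*p) + 1 = 1 + p**2 + 9*p)
T(R, Y) = sqrt(R)
B(n) = -12 + n
T(a(-16), -291)/B(-219) = sqrt(1 + (-16)**2 + 9*(-16))/(-12 - 219) = sqrt(1 + 256 - 144)/(-231) = sqrt(113)*(-1/231) = -sqrt(113)/231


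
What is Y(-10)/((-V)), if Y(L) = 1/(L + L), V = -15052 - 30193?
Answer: -1/904900 ≈ -1.1051e-6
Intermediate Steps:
V = -45245
Y(L) = 1/(2*L)
Y(-10)/((-V)) = ((½)/(-10))/((-1*(-45245))) = ((½)*(-⅒))/45245 = -1/20*1/45245 = -1/904900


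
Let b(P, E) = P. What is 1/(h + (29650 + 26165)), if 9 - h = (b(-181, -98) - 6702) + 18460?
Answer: 1/44247 ≈ 2.2600e-5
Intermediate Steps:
h = -11568 (h = 9 - ((-181 - 6702) + 18460) = 9 - (-6883 + 18460) = 9 - 1*11577 = 9 - 11577 = -11568)
1/(h + (29650 + 26165)) = 1/(-11568 + (29650 + 26165)) = 1/(-11568 + 55815) = 1/44247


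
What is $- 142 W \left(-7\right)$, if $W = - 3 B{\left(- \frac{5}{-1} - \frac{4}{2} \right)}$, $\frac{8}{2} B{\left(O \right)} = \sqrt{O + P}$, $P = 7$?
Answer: $- \frac{1491 \sqrt{10}}{2} \approx -2357.5$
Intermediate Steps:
$B{\left(O \right)} = \frac{\sqrt{7 + O}}{4}$ ($B{\left(O \right)} = \frac{\sqrt{O + 7}}{4} = \frac{\sqrt{7 + O}}{4}$)
$W = - \frac{3 \sqrt{10}}{4}$ ($W = - 3 \frac{\sqrt{7 - \left(-5 + 2\right)}}{4} = - 3 \frac{\sqrt{7 - -3}}{4} = - 3 \frac{\sqrt{7 + \left(5 - 2\right)}}{4} = - 3 \frac{\sqrt{7 + 3}}{4} = - 3 \frac{\sqrt{10}}{4} = - \frac{3 \sqrt{10}}{4} \approx -2.3717$)
$- 142 W \left(-7\right) = - 142 \left(- \frac{3 \sqrt{10}}{4}\right) \left(-7\right) = \frac{213 \sqrt{10}}{2} \left(-7\right) = - \frac{1491 \sqrt{10}}{2}$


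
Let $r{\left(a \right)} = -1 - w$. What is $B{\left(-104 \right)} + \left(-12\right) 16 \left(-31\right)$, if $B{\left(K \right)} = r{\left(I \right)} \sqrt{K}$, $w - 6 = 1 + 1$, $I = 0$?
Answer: $5952 - 18 i \sqrt{26} \approx 5952.0 - 91.782 i$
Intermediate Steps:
$w = 8$ ($w = 6 + \left(1 + 1\right) = 6 + 2 = 8$)
$r{\left(a \right)} = -9$ ($r{\left(a \right)} = -1 - 8 = -9$)
$B{\left(K \right)} = - 9 \sqrt{K}$
$B{\left(-104 \right)} + \left(-12\right) 16 \left(-31\right) = - 9 \sqrt{-104} + \left(-12\right) 16 \left(-31\right) = - 9 \cdot 2 i \sqrt{26} - -5952 = - 18 i \sqrt{26} + 5952 = 5952 - 18 i \sqrt{26}$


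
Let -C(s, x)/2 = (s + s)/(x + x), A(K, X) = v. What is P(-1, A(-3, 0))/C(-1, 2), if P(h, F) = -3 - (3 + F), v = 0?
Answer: -6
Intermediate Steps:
A(K, X) = 0
C(s, x) = -2*s/x (C(s, x) = -2*(s + s)/(x + x) = -2*2*s/(2*x) = -2*2*s*1/(2*x) = -2*s/x)
P(h, F) = -6 - F (P(h, F) = -3 + (-3 - F) = -6 - F)
P(-1, A(-3, 0))/C(-1, 2) = (-6 - 1*0)/((-2*(-1)/2)) = (-6 + 0)/((-2*(-1)*½)) = -6/1 = -6*1 = -6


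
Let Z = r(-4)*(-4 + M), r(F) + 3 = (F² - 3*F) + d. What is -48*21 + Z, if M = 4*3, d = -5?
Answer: -848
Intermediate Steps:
M = 12
r(F) = -8 + F² - 3*F (r(F) = -3 + ((F² - 3*F) - 5) = -3 + (-5 + F² - 3*F) = -8 + F² - 3*F)
Z = 160 (Z = (-8 + (-4)² - 3*(-4))*(-4 + 12) = (-8 + 16 + 12)*8 = 20*8 = 160)
-48*21 + Z = -48*21 + 160 = -1008 + 160 = -848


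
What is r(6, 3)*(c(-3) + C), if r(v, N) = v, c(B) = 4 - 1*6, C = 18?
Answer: 96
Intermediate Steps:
c(B) = -2 (c(B) = 4 - 6 = -2)
r(6, 3)*(c(-3) + C) = 6*(-2 + 18) = 6*16 = 96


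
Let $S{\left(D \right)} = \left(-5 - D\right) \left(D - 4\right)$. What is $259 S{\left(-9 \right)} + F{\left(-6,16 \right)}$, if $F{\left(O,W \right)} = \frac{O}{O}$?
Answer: $-13467$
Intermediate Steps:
$F{\left(O,W \right)} = 1$
$S{\left(D \right)} = \left(-5 - D\right) \left(-4 + D\right)$
$259 S{\left(-9 \right)} + F{\left(-6,16 \right)} = 259 \left(20 - -9 - \left(-9\right)^{2}\right) + 1 = 259 \left(20 + 9 - 81\right) + 1 = 259 \left(-52\right) + 1 = -13468 + 1 = -13467$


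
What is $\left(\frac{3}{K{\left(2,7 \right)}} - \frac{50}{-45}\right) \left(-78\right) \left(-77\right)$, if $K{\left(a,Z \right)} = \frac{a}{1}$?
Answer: $\frac{47047}{3} \approx 15682.0$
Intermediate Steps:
$K{\left(a,Z \right)} = a$ ($K{\left(a,Z \right)} = a 1 = a$)
$\left(\frac{3}{K{\left(2,7 \right)}} - \frac{50}{-45}\right) \left(-78\right) \left(-77\right) = \left(\frac{3}{2} - \frac{50}{-45}\right) \left(-78\right) \left(-77\right) = \left(3 \cdot \frac{1}{2} - - \frac{10}{9}\right) \left(-78\right) \left(-77\right) = \left(\frac{3}{2} + \frac{10}{9}\right) \left(-78\right) \left(-77\right) = \frac{47}{18} \left(-78\right) \left(-77\right) = \left(- \frac{611}{3}\right) \left(-77\right) = \frac{47047}{3}$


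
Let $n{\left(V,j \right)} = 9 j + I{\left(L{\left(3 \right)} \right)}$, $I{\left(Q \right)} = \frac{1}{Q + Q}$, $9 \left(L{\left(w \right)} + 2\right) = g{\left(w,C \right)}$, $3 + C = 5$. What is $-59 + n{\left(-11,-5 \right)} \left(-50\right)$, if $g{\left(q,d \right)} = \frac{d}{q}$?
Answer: $\frac{114607}{52} \approx 2204.0$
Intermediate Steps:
$C = 2$ ($C = -3 + 5 = 2$)
$L{\left(w \right)} = -2 + \frac{2}{9 w}$ ($L{\left(w \right)} = -2 + \frac{2 \frac{1}{w}}{9} = -2 + \frac{2}{9 w}$)
$I{\left(Q \right)} = \frac{1}{2 Q}$
$n{\left(V,j \right)} = - \frac{27}{104} + 9 j$ ($n{\left(V,j \right)} = 9 j + \frac{1}{2 \left(-2 + \frac{2}{9 \cdot 3}\right)} = 9 j + \frac{1}{2 \left(-2 + \frac{2}{9} \cdot \frac{1}{3}\right)} = 9 j + \frac{1}{2 \left(-2 + \frac{2}{27}\right)} = 9 j + \frac{1}{2 \left(- \frac{52}{27}\right)} = 9 j + \frac{1}{2} \left(- \frac{27}{52}\right) = 9 j - \frac{27}{104} = - \frac{27}{104} + 9 j$)
$-59 + n{\left(-11,-5 \right)} \left(-50\right) = -59 + \left(- \frac{27}{104} + 9 \left(-5\right)\right) \left(-50\right) = -59 + \left(- \frac{27}{104} - 45\right) \left(-50\right) = -59 - - \frac{117675}{52} = -59 + \frac{117675}{52} = \frac{114607}{52}$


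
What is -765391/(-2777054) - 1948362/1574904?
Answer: -350440761507/364466121068 ≈ -0.96152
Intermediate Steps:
-765391/(-2777054) - 1948362/1574904 = -765391*(-1/2777054) - 1948362*1/1574904 = 765391/2777054 - 324727/262484 = -350440761507/364466121068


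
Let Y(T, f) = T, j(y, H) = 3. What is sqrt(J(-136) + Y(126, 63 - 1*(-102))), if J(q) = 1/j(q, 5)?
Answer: sqrt(1137)/3 ≈ 11.240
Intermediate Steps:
J(q) = 1/3
sqrt(J(-136) + Y(126, 63 - 1*(-102))) = sqrt(1/3 + 126) = sqrt(379/3) = sqrt(1137)/3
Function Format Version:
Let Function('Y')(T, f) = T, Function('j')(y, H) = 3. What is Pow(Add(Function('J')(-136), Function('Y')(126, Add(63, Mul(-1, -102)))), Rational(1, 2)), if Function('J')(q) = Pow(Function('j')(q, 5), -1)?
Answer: Mul(Rational(1, 3), Pow(1137, Rational(1, 2))) ≈ 11.240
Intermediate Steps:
Function('J')(q) = Rational(1, 3) (Function('J')(q) = Pow(3, -1) = Rational(1, 3))
Pow(Add(Function('J')(-136), Function('Y')(126, Add(63, Mul(-1, -102)))), Rational(1, 2)) = Pow(Add(Rational(1, 3), 126), Rational(1, 2)) = Pow(Rational(379, 3), Rational(1, 2)) = Mul(Rational(1, 3), Pow(1137, Rational(1, 2)))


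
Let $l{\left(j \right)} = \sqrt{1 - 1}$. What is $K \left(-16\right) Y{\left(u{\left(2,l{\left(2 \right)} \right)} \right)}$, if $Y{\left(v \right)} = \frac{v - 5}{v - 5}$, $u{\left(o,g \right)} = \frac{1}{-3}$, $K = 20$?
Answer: $-320$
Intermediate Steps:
$l{\left(j \right)} = 0$ ($l{\left(j \right)} = \sqrt{0} = 0$)
$u{\left(o,g \right)} = - \frac{1}{3}$
$Y{\left(v \right)} = 1$ ($Y{\left(v \right)} = \frac{-5 + v}{-5 + v} = 1$)
$K \left(-16\right) Y{\left(u{\left(2,l{\left(2 \right)} \right)} \right)} = 20 \left(-16\right) 1 = \left(-320\right) 1 = -320$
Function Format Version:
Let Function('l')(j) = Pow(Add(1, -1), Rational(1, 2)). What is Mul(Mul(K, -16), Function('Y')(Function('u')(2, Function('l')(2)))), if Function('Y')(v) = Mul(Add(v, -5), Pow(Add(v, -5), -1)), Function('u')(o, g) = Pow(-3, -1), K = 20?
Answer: -320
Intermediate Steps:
Function('l')(j) = 0 (Function('l')(j) = Pow(0, Rational(1, 2)) = 0)
Function('u')(o, g) = Rational(-1, 3)
Function('Y')(v) = 1 (Function('Y')(v) = Mul(Add(-5, v), Pow(Add(-5, v), -1)) = 1)
Mul(Mul(K, -16), Function('Y')(Function('u')(2, Function('l')(2)))) = Mul(Mul(20, -16), 1) = Mul(-320, 1) = -320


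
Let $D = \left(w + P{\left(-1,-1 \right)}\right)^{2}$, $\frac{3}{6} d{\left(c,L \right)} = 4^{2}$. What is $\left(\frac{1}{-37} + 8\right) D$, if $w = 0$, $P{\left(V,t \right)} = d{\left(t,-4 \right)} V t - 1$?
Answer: $\frac{283495}{37} \approx 7662.0$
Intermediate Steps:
$d{\left(c,L \right)} = 32$ ($d{\left(c,L \right)} = 2 \cdot 4^{2} = 2 \cdot 16 = 32$)
$P{\left(V,t \right)} = -1 + 32 V t$ ($P{\left(V,t \right)} = 32 V t - 1 = -1 + 32 V t$)
$D = 961$ ($D = \left(0 - \left(1 + 32 \left(-1\right)\right)\right)^{2} = \left(0 + \left(-1 + 32\right)\right)^{2} = \left(0 + 31\right)^{2} = 31^{2} = 961$)
$\left(\frac{1}{-37} + 8\right) D = \left(\frac{1}{-37} + 8\right) 961 = \left(- \frac{1}{37} + 8\right) 961 = \frac{295}{37} \cdot 961 = \frac{283495}{37}$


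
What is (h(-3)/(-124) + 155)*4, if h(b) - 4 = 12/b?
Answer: 620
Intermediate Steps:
h(b) = 4 + 12/b
(h(-3)/(-124) + 155)*4 = ((4 + 12/(-3))/(-124) + 155)*4 = ((4 + 12*(-1/3))*(-1/124) + 155)*4 = ((4 - 4)*(-1/124) + 155)*4 = (0*(-1/124) + 155)*4 = (0 + 155)*4 = 155*4 = 620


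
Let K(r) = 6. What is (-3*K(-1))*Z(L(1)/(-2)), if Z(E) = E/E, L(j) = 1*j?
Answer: -18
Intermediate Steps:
L(j) = j
Z(E) = 1
(-3*K(-1))*Z(L(1)/(-2)) = -3*6*1 = -18*1 = -18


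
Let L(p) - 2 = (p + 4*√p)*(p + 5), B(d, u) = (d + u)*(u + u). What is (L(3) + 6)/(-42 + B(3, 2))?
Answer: -16/11 - 16*√3/11 ≈ -3.9739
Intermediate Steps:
B(d, u) = 2*u*(d + u) (B(d, u) = (d + u)*(2*u) = 2*u*(d + u))
L(p) = 2 + (5 + p)*(p + 4*√p) (L(p) = 2 + (p + 4*√p)*(p + 5) = 2 + (p + 4*√p)*(5 + p) = 2 + (5 + p)*(p + 4*√p))
(L(3) + 6)/(-42 + B(3, 2)) = ((2 + 3² + 4*3^(3/2) + 5*3 + 20*√3) + 6)/(-42 + 2*2*(3 + 2)) = ((2 + 9 + 4*(3*√3) + 15 + 20*√3) + 6)/(-42 + 2*2*5) = ((2 + 9 + 12*√3 + 15 + 20*√3) + 6)/(-42 + 20) = ((26 + 32*√3) + 6)/(-22) = (32 + 32*√3)*(-1/22) = -16/11 - 16*√3/11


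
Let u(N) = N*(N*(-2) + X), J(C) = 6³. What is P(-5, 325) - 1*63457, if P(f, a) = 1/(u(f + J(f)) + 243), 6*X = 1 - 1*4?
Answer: -11283225715/177809 ≈ -63457.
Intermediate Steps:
X = -½ (X = (1 - 1*4)/6 = (1 - 4)/6 = (⅙)*(-3) = -½ ≈ -0.50000)
J(C) = 216
u(N) = N*(-½ - 2*N) (u(N) = N*(N*(-2) - ½) = N*(-2*N - ½) = N*(-½ - 2*N))
P(f, a) = 1/(243 - (216 + f)*(865 + 4*f)/2) (P(f, a) = 1/(-(f + 216)*(1 + 4*(f + 216))/2 + 243) = 1/(-(216 + f)*(1 + 4*(216 + f))/2 + 243) = 1/(-(216 + f)*(1 + (864 + 4*f))/2 + 243) = 1/(-(216 + f)*(865 + 4*f)/2 + 243) = 1/(243 - (216 + f)*(865 + 4*f)/2))
P(-5, 325) - 1*63457 = -2/(-486 + (216 - 5)*(865 + 4*(-5))) - 1*63457 = -2/(-486 + 211*(865 - 20)) - 63457 = -2/(-486 + 211*845) - 63457 = -2/(-486 + 178295) - 63457 = -2/177809 - 63457 = -11283225715/177809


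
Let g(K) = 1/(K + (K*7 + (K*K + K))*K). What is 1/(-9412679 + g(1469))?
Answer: -3187309866/30001124642191013 ≈ -1.0624e-7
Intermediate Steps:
g(K) = 1/(K + K*(K² + 8*K)) (g(K) = 1/(K + (7*K + (K² + K))*K) = 1/(K + (7*K + (K + K²))*K) = 1/(K + (K² + 8*K)*K) = 1/(K + K*(K² + 8*K)))
1/(-9412679 + g(1469)) = 1/(-9412679 + 1/(1469*(1 + 1469² + 8*1469))) = 1/(-9412679 + 1/(1469*(1 + 2157961 + 11752))) = 1/(-9412679 + (1/1469)/2169714) = 1/(-9412679 + (1/1469)*(1/2169714)) = 1/(-9412679 + 1/3187309866) = 1/(-30001124642191013/3187309866) = -3187309866/30001124642191013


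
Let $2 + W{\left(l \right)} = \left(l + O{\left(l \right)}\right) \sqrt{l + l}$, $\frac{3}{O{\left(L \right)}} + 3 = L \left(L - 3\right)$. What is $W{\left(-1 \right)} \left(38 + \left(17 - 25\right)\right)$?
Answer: $-60 + 60 i \sqrt{2} \approx -60.0 + 84.853 i$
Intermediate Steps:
$O{\left(L \right)} = \frac{3}{-3 + L \left(-3 + L\right)}$ ($O{\left(L \right)} = \frac{3}{-3 + L \left(L - 3\right)} = \frac{3}{-3 + L \left(-3 + L\right)}$)
$W{\left(l \right)} = -2 + \sqrt{2} \sqrt{l} \left(l + \frac{3}{-3 + l^{2} - 3 l}\right)$ ($W{\left(l \right)} = -2 + \left(l + \frac{3}{-3 + l^{2} - 3 l}\right) \sqrt{l + l} = -2 + \left(l + \frac{3}{-3 + l^{2} - 3 l}\right) \sqrt{2 l} = -2 + \left(l + \frac{3}{-3 + l^{2} - 3 l}\right) \sqrt{2} \sqrt{l} = -2 + \sqrt{2} \sqrt{l} \left(l + \frac{3}{-3 + l^{2} - 3 l}\right)$)
$W{\left(-1 \right)} \left(38 + \left(17 - 25\right)\right) = \frac{\left(-2 + \sqrt{2} \left(-1\right)^{\frac{3}{2}}\right) \left(3 - \left(-1\right)^{2} + 3 \left(-1\right)\right) - 3 \sqrt{2} \sqrt{-1}}{3 - \left(-1\right)^{2} + 3 \left(-1\right)} \left(38 + \left(17 - 25\right)\right) = \frac{\left(-2 + \sqrt{2} \left(- i\right)\right) \left(3 - 1 - 3\right) - 3 \sqrt{2} i}{3 - 1 - 3} \left(38 - 8\right) = \frac{\left(-2 - i \sqrt{2}\right) \left(3 - 1 - 3\right) - 3 i \sqrt{2}}{3 - 1 - 3} \cdot 30 = \frac{\left(-2 - i \sqrt{2}\right) \left(-1\right) - 3 i \sqrt{2}}{-1} \cdot 30 = - (\left(2 + i \sqrt{2}\right) - 3 i \sqrt{2}) 30 = - (2 - 2 i \sqrt{2}) 30 = \left(-2 + 2 i \sqrt{2}\right) 30 = -60 + 60 i \sqrt{2}$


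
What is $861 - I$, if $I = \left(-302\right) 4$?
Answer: $2069$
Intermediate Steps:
$I = -1208$
$861 - I = 861 - -1208 = 861 + 1208 = 2069$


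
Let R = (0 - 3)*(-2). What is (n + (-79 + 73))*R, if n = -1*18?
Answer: -144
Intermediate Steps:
n = -18
R = 6 (R = -3*(-2) = 6)
(n + (-79 + 73))*R = (-18 + (-79 + 73))*6 = (-18 - 6)*6 = -24*6 = -144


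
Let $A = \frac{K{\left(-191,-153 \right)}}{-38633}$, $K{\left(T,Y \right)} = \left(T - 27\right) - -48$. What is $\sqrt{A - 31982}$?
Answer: $\frac{2 i \sqrt{11933351580997}}{38633} \approx 178.84 i$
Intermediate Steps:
$K{\left(T,Y \right)} = 21 + T$ ($K{\left(T,Y \right)} = \left(-27 + T\right) + 48 = 21 + T$)
$A = \frac{170}{38633}$ ($A = \frac{21 - 191}{-38633} = \left(-170\right) \left(- \frac{1}{38633}\right) = \frac{170}{38633} \approx 0.0044004$)
$\sqrt{A - 31982} = \sqrt{\frac{170}{38633} - 31982} = \sqrt{- \frac{1235560436}{38633}} = \frac{2 i \sqrt{11933351580997}}{38633}$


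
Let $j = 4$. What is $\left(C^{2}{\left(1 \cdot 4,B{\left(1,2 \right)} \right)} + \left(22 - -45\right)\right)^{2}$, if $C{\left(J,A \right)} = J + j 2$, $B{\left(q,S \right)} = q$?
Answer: $44521$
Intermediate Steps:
$C{\left(J,A \right)} = 8 + J$ ($C{\left(J,A \right)} = J + 4 \cdot 2 = J + 8 = 8 + J$)
$\left(C^{2}{\left(1 \cdot 4,B{\left(1,2 \right)} \right)} + \left(22 - -45\right)\right)^{2} = \left(\left(8 + 1 \cdot 4\right)^{2} + \left(22 - -45\right)\right)^{2} = \left(\left(8 + 4\right)^{2} + \left(22 + 45\right)\right)^{2} = \left(12^{2} + 67\right)^{2} = \left(144 + 67\right)^{2} = 211^{2} = 44521$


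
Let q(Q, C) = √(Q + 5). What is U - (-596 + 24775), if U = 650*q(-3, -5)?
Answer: -24179 + 650*√2 ≈ -23260.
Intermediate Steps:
q(Q, C) = √(5 + Q)
U = 650*√2 (U = 650*√(5 - 3) = 650*√2 ≈ 919.24)
U - (-596 + 24775) = 650*√2 - (-596 + 24775) = 650*√2 - 1*24179 = 650*√2 - 24179 = -24179 + 650*√2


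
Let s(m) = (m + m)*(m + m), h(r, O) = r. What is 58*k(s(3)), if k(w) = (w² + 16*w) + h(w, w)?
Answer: 110664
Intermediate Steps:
s(m) = 4*m² (s(m) = (2*m)*(2*m) = 4*m²)
k(w) = w² + 17*w (k(w) = (w² + 16*w) + w = w² + 17*w)
58*k(s(3)) = 58*((4*3²)*(17 + 4*3²)) = 58*((4*9)*(17 + 4*9)) = 58*(36*(17 + 36)) = 58*(36*53) = 58*1908 = 110664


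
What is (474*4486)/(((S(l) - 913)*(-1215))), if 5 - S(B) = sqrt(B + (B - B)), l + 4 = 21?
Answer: 643579504/333901035 - 708788*sqrt(17)/333901035 ≈ 1.9187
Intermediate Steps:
l = 17 (l = -4 + 21 = 17)
S(B) = 5 - sqrt(B) (S(B) = 5 - sqrt(B + (B - B)) = 5 - sqrt(B + 0) = 5 - sqrt(B))
(474*4486)/(((S(l) - 913)*(-1215))) = (474*4486)/((((5 - sqrt(17)) - 913)*(-1215))) = 2126364/(((-908 - sqrt(17))*(-1215))) = 2126364/(1103220 + 1215*sqrt(17))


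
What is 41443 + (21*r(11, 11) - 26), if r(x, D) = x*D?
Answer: 43958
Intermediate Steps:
r(x, D) = D*x
41443 + (21*r(11, 11) - 26) = 41443 + (21*(11*11) - 26) = 41443 + (21*121 - 26) = 41443 + (2541 - 26) = 41443 + 2515 = 43958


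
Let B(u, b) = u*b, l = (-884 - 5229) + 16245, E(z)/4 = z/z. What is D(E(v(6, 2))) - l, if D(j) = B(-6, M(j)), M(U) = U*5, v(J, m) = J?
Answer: -10252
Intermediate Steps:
M(U) = 5*U
E(z) = 4 (E(z) = 4*(z/z) = 4*1 = 4)
l = 10132 (l = -6113 + 16245 = 10132)
B(u, b) = b*u
D(j) = -30*j (D(j) = (5*j)*(-6) = -30*j)
D(E(v(6, 2))) - l = -30*4 - 1*10132 = -120 - 10132 = -10252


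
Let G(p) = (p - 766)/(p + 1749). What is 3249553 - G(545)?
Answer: 7454474803/2294 ≈ 3.2496e+6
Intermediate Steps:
G(p) = (-766 + p)/(1749 + p)
3249553 - G(545) = 3249553 - (-766 + 545)/(1749 + 545) = 3249553 - (-221)/2294 = 3249553 - 1*(-221/2294) = 3249553 + 221/2294 = 7454474803/2294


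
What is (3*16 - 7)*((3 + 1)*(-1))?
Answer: -164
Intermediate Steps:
(3*16 - 7)*((3 + 1)*(-1)) = (48 - 7)*(4*(-1)) = 41*(-4) = -164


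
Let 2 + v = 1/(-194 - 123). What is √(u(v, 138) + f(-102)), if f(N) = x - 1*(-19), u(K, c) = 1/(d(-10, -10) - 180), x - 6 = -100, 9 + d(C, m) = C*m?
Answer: 2*I*√148541/89 ≈ 8.6609*I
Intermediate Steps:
d(C, m) = -9 + C*m
x = -94 (x = 6 - 100 = -94)
v = -635/317 (v = -2 + 1/(-194 - 123) = -2 + 1/(-317) = -2 - 1/317 = -635/317 ≈ -2.0032)
u(K, c) = -1/89 (u(K, c) = 1/((-9 - 10*(-10)) - 180) = 1/((-9 + 100) - 180) = 1/(91 - 180) = 1/(-89) = -1/89)
f(N) = -75 (f(N) = -94 - 1*(-19) = -94 + 19 = -75)
√(u(v, 138) + f(-102)) = √(-1/89 - 75) = √(-6676/89) = 2*I*√148541/89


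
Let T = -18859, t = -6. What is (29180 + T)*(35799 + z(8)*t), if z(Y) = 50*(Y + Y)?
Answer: 319940679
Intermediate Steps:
z(Y) = 100*Y (z(Y) = 50*(2*Y) = 100*Y)
(29180 + T)*(35799 + z(8)*t) = (29180 - 18859)*(35799 + (100*8)*(-6)) = 10321*(35799 + 800*(-6)) = 10321*(35799 - 4800) = 10321*30999 = 319940679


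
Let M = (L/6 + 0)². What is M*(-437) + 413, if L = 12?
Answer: -1335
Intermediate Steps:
M = 4 (M = (12/6 + 0)² = (12*(⅙) + 0)² = (2 + 0)² = 2² = 4)
M*(-437) + 413 = 4*(-437) + 413 = -1748 + 413 = -1335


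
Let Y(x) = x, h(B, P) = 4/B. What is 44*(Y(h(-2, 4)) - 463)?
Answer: -20460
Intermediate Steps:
44*(Y(h(-2, 4)) - 463) = 44*(4/(-2) - 463) = 44*(4*(-½) - 463) = 44*(-2 - 463) = 44*(-465) = -20460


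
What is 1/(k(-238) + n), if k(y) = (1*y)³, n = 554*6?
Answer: -1/13477948 ≈ -7.4195e-8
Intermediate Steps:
n = 3324
k(y) = y³
1/(k(-238) + n) = 1/((-238)³ + 3324) = 1/(-13481272 + 3324) = 1/(-13477948) = -1/13477948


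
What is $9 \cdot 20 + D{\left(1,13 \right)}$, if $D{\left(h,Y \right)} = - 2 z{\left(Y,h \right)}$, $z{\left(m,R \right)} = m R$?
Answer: $154$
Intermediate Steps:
$z{\left(m,R \right)} = R m$
$D{\left(h,Y \right)} = - 2 Y h$ ($D{\left(h,Y \right)} = - 2 h Y = - 2 Y h$)
$9 \cdot 20 + D{\left(1,13 \right)} = 9 \cdot 20 - 26 \cdot 1 = 180 - 26 = 154$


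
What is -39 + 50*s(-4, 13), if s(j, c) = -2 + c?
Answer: 511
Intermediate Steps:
-39 + 50*s(-4, 13) = -39 + 50*(-2 + 13) = -39 + 50*11 = -39 + 550 = 511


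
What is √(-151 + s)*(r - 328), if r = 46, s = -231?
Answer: -282*I*√382 ≈ -5511.6*I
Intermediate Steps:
√(-151 + s)*(r - 328) = √(-151 - 231)*(46 - 328) = √(-382)*(-282) = (I*√382)*(-282) = -282*I*√382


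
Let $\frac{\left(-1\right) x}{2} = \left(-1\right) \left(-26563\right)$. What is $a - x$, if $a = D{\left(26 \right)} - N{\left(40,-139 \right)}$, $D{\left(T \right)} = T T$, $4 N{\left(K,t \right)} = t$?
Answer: $\frac{215347}{4} \approx 53837.0$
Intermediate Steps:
$N{\left(K,t \right)} = \frac{t}{4}$
$D{\left(T \right)} = T^{2}$
$x = -53126$ ($x = - 2 \left(\left(-1\right) \left(-26563\right)\right) = \left(-2\right) 26563 = -53126$)
$a = \frac{2843}{4}$ ($a = 26^{2} - \frac{1}{4} \left(-139\right) = 676 - - \frac{139}{4} = 676 + \frac{139}{4} = \frac{2843}{4} \approx 710.75$)
$a - x = \frac{2843}{4} - -53126 = \frac{2843}{4} + 53126 = \frac{215347}{4}$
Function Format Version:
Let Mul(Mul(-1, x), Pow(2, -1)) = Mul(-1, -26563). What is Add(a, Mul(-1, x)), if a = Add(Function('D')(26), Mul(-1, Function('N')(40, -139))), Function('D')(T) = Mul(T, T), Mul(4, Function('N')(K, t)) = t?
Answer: Rational(215347, 4) ≈ 53837.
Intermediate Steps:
Function('N')(K, t) = Mul(Rational(1, 4), t)
Function('D')(T) = Pow(T, 2)
x = -53126 (x = Mul(-2, Mul(-1, -26563)) = Mul(-2, 26563) = -53126)
a = Rational(2843, 4) (a = Add(Pow(26, 2), Mul(-1, Mul(Rational(1, 4), -139))) = Add(676, Mul(-1, Rational(-139, 4))) = Add(676, Rational(139, 4)) = Rational(2843, 4) ≈ 710.75)
Add(a, Mul(-1, x)) = Add(Rational(2843, 4), Mul(-1, -53126)) = Add(Rational(2843, 4), 53126) = Rational(215347, 4)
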